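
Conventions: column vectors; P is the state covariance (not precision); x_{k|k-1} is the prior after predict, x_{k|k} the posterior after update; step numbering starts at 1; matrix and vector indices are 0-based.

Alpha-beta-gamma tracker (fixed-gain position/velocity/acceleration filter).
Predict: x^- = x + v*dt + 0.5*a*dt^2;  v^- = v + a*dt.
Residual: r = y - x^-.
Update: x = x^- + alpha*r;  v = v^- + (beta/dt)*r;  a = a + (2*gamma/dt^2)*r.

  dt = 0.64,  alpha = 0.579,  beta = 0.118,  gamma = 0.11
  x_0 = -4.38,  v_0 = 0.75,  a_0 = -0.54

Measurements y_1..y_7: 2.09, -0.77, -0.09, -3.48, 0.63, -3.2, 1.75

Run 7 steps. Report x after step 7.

x_post = -0.6429

step 1: x_pred=-4.0106  r=6.1006  x^+=-0.4783  v^+=1.5292  a^+=2.7367
step 2: x_pred=1.0608  r=-1.8308  x^+=0.0008  v^+=2.9431  a^+=1.7533
step 3: x_pred=2.2435  r=-2.3335  x^+=0.8924  v^+=3.6350  a^+=0.5000
step 4: x_pred=3.3212  r=-6.8012  x^+=-0.6167  v^+=2.7011  a^+=-3.1530
step 5: x_pred=0.4663  r=0.1637  x^+=0.5611  v^+=0.7134  a^+=-3.0650
step 6: x_pred=0.3899  r=-3.5899  x^+=-1.6887  v^+=-1.9101  a^+=-4.9932
step 7: x_pred=-3.9338  r=5.6838  x^+=-0.6429  v^+=-4.0578  a^+=-1.9404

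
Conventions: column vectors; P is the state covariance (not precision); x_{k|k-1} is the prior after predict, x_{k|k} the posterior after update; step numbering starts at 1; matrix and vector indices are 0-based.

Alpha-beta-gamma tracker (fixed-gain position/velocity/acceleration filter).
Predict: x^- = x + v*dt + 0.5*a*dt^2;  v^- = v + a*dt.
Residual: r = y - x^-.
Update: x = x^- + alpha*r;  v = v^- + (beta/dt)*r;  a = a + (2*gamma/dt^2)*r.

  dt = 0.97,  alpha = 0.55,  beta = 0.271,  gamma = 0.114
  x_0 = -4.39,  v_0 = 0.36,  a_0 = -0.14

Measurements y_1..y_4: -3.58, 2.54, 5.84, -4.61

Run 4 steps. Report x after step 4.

step 1: x_pred=-4.1067  r=0.5267  x^+=-3.8170  v^+=0.3713  a^+=-0.0124
step 2: x_pred=-3.4626  r=6.0026  x^+=-0.1612  v^+=2.0364  a^+=1.4422
step 3: x_pred=2.4926  r=3.3474  x^+=4.3337  v^+=4.3705  a^+=2.2533
step 4: x_pred=9.6331  r=-14.2431  x^+=1.7994  v^+=2.5770  a^+=-1.1981

x_post = 1.7994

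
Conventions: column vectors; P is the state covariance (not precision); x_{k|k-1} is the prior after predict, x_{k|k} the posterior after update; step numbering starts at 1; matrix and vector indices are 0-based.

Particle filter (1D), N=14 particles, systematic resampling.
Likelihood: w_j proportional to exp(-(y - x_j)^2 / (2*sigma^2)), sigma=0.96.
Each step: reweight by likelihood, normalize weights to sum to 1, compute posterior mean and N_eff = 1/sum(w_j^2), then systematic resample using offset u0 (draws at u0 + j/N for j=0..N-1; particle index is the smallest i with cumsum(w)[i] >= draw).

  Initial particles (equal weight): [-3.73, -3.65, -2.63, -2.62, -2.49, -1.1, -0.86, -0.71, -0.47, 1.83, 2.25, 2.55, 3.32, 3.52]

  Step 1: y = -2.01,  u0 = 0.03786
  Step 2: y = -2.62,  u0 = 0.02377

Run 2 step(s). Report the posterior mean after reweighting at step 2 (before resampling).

post_mean = -2.4697

step 1: w=[0.0423, 0.0490, 0.1710, 0.1721, 0.1859, 0.1344, 0.1028, 0.0842, 0.0582, 0.0001, 0.0000, 0.0000, 0.0000, 0.0000]  mean=-2.0234  Neff=7.3137  idx=[0, 2, 2, 2, 3, 3, 4, 4, 4, 5, 5, 6, 7, 8]
step 2: w=[0.0542, 0.1057, 0.1057, 0.1057, 0.1057, 0.1057, 0.1047, 0.1047, 0.1047, 0.0302, 0.0302, 0.0197, 0.0146, 0.0086]  mean=-2.4697  Neff=10.6184  idx=[0, 1, 2, 2, 3, 4, 4, 5, 6, 6, 7, 8, 8, 10]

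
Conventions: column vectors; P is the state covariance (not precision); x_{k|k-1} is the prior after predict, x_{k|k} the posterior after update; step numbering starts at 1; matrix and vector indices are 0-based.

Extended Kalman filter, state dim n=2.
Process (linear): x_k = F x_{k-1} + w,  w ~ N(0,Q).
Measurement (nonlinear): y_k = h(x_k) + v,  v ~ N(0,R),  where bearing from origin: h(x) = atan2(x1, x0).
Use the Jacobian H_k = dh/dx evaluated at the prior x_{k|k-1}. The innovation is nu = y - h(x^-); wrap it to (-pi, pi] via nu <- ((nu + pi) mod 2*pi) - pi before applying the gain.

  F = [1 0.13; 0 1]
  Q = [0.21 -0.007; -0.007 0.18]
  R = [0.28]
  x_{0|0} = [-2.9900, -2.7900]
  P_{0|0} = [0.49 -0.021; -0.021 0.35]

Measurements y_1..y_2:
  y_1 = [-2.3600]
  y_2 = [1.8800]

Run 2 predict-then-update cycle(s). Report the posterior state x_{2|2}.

x_post = [-4.3033, -2.1793]

step 1: x^-=[-3.3527, -2.7900]  P^-=[0.7005 0.0175; 0.0175 0.5300]  H_jac=[0.1467 -0.1762]  S=[0.3106]  K=[0.3208; -0.2924]  nu=[0.0875]  x^+=[-3.3246, -2.8156]  P^+=[0.6685 0.0466; 0.0466 0.5034]
step 2: x^-=[-3.6906, -2.8156]  P^-=[0.8991 0.1051; 0.1051 0.6834]  H_jac=[0.1307 -0.1713]  S=[0.3107]  K=[0.3202; -0.3326]  nu=[-1.9133]  x^+=[-4.3033, -2.1793]  P^+=[0.8673 0.1382; 0.1382 0.6491]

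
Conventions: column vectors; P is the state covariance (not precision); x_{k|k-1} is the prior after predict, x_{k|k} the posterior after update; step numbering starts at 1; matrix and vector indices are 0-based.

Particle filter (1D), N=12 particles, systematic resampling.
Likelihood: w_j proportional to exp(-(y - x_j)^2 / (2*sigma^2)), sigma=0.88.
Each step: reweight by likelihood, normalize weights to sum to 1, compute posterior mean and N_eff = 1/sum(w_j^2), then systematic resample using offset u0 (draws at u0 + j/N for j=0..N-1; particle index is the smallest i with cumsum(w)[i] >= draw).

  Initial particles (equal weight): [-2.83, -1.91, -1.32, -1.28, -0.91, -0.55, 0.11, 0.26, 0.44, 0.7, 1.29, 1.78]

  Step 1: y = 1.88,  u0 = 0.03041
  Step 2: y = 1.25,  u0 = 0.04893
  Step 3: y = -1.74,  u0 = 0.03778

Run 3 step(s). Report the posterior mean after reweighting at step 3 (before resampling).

step 1: w=[0.0000, 0.0000, 0.0005, 0.0006, 0.0023, 0.0079, 0.0471, 0.0654, 0.0933, 0.1449, 0.2843, 0.3537]  mean=1.1532  Neff=4.1286  idx=[6, 7, 8, 9, 10, 10, 10, 10, 11, 11, 11, 11]
step 2: w=[0.0442, 0.0543, 0.0670, 0.0842, 0.1022, 0.1022, 0.1022, 0.1022, 0.0854, 0.0854, 0.0854, 0.0854]  mean=1.2425  Neff=11.4397  idx=[1, 2, 3, 4, 5, 6, 6, 7, 8, 9, 10, 11]
step 3: w=[0.4779, 0.2940, 0.1354, 0.0168, 0.0168, 0.0168, 0.0168, 0.0168, 0.0021, 0.0021, 0.0021, 0.0021]  mean=0.4722  Neff=2.9888  idx=[0, 0, 0, 0, 0, 0, 1, 1, 1, 2, 2, 5]

post_mean = 0.4722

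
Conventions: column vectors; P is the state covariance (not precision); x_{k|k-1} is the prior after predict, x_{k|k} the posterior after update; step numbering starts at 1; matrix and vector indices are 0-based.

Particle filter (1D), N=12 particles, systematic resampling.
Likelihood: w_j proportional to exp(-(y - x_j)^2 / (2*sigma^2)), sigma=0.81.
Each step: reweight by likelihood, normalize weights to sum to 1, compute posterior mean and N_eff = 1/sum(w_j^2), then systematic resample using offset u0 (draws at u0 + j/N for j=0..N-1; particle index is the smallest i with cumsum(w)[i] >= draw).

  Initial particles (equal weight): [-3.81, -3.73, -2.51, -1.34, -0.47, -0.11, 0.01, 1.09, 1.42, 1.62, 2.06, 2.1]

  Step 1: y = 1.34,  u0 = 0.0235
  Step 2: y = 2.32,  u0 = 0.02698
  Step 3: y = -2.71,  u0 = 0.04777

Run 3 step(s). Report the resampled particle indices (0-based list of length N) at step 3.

resampled_idx = [0, 0, 0, 0, 0, 0, 0, 0, 1, 2, 3, 5]

step 1: w=[0.0000, 0.0000, 0.0000, 0.0009, 0.0173, 0.0424, 0.0546, 0.2005, 0.2092, 0.1981, 0.1416, 0.1354]  mean=1.3992  Neff=5.9996  idx=[5, 6, 7, 7, 8, 8, 8, 9, 9, 10, 10, 11]
step 2: w=[0.0017, 0.0026, 0.0484, 0.0484, 0.0828, 0.0828, 0.0828, 0.1056, 0.1056, 0.1457, 0.1457, 0.1479]  mean=1.7110  Neff=8.9376  idx=[2, 4, 5, 6, 7, 7, 8, 9, 9, 10, 11, 11]
step 3: w=[0.6541, 0.0890, 0.0890, 0.0890, 0.0245, 0.0245, 0.0245, 0.0012, 0.0012, 0.0012, 0.0009, 0.0009]  mean=1.2223  Neff=2.2052  idx=[0, 0, 0, 0, 0, 0, 0, 0, 1, 2, 3, 5]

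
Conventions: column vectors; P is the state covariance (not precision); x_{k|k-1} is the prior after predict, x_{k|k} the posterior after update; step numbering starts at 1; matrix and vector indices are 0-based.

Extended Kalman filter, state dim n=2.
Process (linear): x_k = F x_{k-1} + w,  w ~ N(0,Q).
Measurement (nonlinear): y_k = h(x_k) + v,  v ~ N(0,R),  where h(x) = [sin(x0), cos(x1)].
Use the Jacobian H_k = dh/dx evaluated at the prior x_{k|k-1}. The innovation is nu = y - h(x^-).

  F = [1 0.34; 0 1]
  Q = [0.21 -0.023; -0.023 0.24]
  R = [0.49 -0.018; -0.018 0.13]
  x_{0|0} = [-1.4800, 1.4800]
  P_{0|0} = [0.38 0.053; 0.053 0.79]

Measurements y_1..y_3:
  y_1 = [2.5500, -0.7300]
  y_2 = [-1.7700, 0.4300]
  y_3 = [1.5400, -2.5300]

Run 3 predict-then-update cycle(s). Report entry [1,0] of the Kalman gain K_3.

step 1: x^-=[-0.9768, 1.4800]  P^-=[0.7174 0.2986; 0.2986 1.0300]  H_jac=[0.5597 0.0000; 0.0000 -0.9959]  S=[0.7147 -0.1844; -0.1844 1.1515]  K=[0.5165 -0.1755; 0.0041 -0.8901]  nu=[3.3787, -0.8207]  x^+=[0.9122, 2.2245]  P^+=[0.4578 0.0322; 0.0322 0.1163]
step 2: x^-=[1.6685, 2.2245]  P^-=[0.7032 0.0488; 0.0488 0.3563]  H_jac=[-0.0976 0.0000; 0.0000 -0.7939]  S=[0.4967 -0.0142; -0.0142 0.3545]  K=[-0.1415 -0.1149; -0.0325 -0.7991]  nu=[-2.7652, 1.0381]  x^+=[1.9404, 1.4847]  P^+=[0.6890 0.0156; 0.0156 0.1301]
step 3: x^-=[2.4452, 1.4847]  P^-=[0.9247 0.0368; 0.0368 0.3701]  H_jac=[-0.7672 0.0000; 0.0000 -0.9963]  S=[1.0342 0.0102; 0.0102 0.4974]  K=[-0.6853 -0.0598; -0.0201 -0.7410]  nu=[0.8986, -2.6160]  x^+=[1.9859, 3.4050]  P^+=[0.4363 -0.0046; -0.0046 0.0963]

K[1,0] = -0.0201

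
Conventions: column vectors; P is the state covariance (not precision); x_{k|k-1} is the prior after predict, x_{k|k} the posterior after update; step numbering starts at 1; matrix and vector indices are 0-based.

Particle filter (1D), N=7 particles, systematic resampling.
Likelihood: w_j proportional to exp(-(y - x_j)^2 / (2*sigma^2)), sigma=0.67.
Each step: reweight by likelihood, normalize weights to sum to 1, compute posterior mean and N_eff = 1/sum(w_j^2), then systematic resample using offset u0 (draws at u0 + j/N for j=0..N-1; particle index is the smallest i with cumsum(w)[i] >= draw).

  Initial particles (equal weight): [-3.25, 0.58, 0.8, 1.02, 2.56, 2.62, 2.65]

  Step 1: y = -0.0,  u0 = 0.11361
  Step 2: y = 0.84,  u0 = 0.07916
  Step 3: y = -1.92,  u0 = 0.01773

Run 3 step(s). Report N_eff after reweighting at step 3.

step 1: w=[0.0000, 0.4604, 0.3283, 0.2102, 0.0005, 0.0003, 0.0003]  mean=0.7468  Neff=2.7474  idx=[1, 1, 1, 2, 2, 3, 3]
step 2: w=[0.1383, 0.1383, 0.1383, 0.1488, 0.1488, 0.1438, 0.1438]  mean=0.7720  Neff=6.9933  idx=[0, 1, 2, 3, 4, 5, 6]
step 3: w=[0.2706, 0.2706, 0.2706, 0.0753, 0.0753, 0.0188, 0.0188]  mean=0.6297  Neff=4.3158  idx=[0, 0, 1, 1, 2, 2, 3]

N_eff = 4.3158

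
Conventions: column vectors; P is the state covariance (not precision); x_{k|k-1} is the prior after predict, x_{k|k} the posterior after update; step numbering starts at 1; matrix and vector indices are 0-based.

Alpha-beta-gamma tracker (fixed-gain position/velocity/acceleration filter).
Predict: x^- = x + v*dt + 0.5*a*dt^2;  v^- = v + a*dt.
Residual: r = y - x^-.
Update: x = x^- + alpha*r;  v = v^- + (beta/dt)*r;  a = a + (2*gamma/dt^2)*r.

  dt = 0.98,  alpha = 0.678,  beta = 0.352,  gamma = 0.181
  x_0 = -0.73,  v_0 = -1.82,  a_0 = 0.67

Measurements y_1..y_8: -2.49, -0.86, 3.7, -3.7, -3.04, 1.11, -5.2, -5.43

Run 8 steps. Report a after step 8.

a_post = -1.1450

step 1: x_pred=-2.1919  r=-0.2981  x^+=-2.3940  v^+=-1.2705  a^+=0.5576
step 2: x_pred=-3.3713  r=2.5113  x^+=-1.6686  v^+=0.1780  a^+=1.5042
step 3: x_pred=-0.7719  r=4.4719  x^+=2.2601  v^+=3.2583  a^+=3.1898
step 4: x_pred=6.9850  r=-10.6850  x^+=-0.2594  v^+=2.5465  a^+=-0.8377
step 5: x_pred=1.8338  r=-4.8738  x^+=-1.4706  v^+=-0.0251  a^+=-2.6748
step 6: x_pred=-2.7796  r=3.8896  x^+=-0.1425  v^+=-1.2492  a^+=-1.2087
step 7: x_pred=-1.9471  r=-3.2529  x^+=-4.1526  v^+=-3.6021  a^+=-2.4348
step 8: x_pred=-8.8518  r=3.4218  x^+=-6.5318  v^+=-4.7591  a^+=-1.1450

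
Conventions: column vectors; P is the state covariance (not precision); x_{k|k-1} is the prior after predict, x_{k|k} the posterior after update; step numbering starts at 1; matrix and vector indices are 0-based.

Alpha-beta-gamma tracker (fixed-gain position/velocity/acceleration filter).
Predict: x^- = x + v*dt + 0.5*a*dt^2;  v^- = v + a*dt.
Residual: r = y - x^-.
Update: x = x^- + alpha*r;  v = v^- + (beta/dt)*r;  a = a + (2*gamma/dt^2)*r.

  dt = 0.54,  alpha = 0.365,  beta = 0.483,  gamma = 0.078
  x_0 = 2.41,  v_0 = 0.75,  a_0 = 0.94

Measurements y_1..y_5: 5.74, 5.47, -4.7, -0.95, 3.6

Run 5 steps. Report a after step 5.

step 1: x_pred=2.9521  r=2.7879  x^+=3.9697  v^+=3.7513  a^+=2.4315
step 2: x_pred=6.3498  r=-0.8798  x^+=6.0287  v^+=4.2773  a^+=1.9608
step 3: x_pred=8.6243  r=-13.3243  x^+=3.7609  v^+=-6.5817  a^+=-5.1674
step 4: x_pred=-0.5466  r=-0.4034  x^+=-0.6938  v^+=-9.7330  a^+=-5.3833
step 5: x_pred=-6.7345  r=10.3345  x^+=-2.9624  v^+=-3.3963  a^+=0.1455

a_post = 0.1455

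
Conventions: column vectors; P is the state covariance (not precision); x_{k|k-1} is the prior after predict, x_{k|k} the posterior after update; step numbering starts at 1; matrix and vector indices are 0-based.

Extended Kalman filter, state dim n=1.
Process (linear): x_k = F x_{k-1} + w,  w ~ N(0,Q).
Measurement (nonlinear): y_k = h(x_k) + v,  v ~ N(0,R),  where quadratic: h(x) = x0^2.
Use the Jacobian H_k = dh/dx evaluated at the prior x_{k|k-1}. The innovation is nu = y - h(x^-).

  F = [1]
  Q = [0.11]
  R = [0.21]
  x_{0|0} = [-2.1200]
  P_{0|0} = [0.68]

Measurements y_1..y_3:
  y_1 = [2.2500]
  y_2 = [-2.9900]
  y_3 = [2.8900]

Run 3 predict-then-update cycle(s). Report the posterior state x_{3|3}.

step 1: x^-=[-2.1200]  P^-=[0.7900]  H_jac=[-4.2400]  S=[14.4123]  K=[-0.2324]  nu=[-2.2444]  x^+=[-1.5984]  P^+=[0.0115]
step 2: x^-=[-1.5984]  P^-=[0.1215]  H_jac=[-3.1967]  S=[1.4517]  K=[-0.2676]  nu=[-5.5448]  x^+=[-0.1148]  P^+=[0.0176]
step 3: x^-=[-0.1148]  P^-=[0.1276]  H_jac=[-0.2295]  S=[0.2167]  K=[-0.1351]  nu=[2.8768]  x^+=[-0.5035]  P^+=[0.1236]

x_post = [-0.5035]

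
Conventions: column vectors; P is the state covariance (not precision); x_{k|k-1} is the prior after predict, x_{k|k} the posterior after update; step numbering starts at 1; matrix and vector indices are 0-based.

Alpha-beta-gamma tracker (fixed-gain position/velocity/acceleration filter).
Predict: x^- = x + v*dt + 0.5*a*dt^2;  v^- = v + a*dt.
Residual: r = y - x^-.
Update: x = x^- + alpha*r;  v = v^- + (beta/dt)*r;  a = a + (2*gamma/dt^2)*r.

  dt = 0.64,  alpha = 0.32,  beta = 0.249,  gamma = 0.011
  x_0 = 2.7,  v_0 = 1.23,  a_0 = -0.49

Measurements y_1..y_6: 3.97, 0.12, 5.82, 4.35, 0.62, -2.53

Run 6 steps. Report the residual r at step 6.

resid = -4.3654

step 1: x_pred=3.3868  r=0.5832  x^+=3.5735  v^+=1.1433  a^+=-0.4587
step 2: x_pred=4.2112  r=-4.0912  x^+=2.9020  v^+=-0.7420  a^+=-0.6784
step 3: x_pred=2.2882  r=3.5318  x^+=3.4184  v^+=0.1979  a^+=-0.4887
step 4: x_pred=3.4449  r=0.9051  x^+=3.7346  v^+=0.2372  a^+=-0.4401
step 5: x_pred=3.7962  r=-3.1762  x^+=2.7798  v^+=-1.2802  a^+=-0.6107
step 6: x_pred=1.8354  r=-4.3654  x^+=0.4385  v^+=-3.3695  a^+=-0.8452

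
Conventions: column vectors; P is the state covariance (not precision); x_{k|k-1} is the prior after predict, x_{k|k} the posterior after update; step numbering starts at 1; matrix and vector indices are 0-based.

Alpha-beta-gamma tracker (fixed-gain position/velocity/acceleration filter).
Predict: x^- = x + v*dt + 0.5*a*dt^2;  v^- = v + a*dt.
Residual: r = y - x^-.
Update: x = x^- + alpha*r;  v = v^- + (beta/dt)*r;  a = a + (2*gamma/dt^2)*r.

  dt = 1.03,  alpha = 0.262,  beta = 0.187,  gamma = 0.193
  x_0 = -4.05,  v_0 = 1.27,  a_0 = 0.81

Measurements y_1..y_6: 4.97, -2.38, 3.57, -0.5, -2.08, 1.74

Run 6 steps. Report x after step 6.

step 1: x_pred=-2.3122  r=7.2822  x^+=-0.4043  v^+=3.4264  a^+=3.4596
step 2: x_pred=4.9601  r=-7.3401  x^+=3.0370  v^+=5.6572  a^+=0.7890
step 3: x_pred=9.2824  r=-5.7124  x^+=7.7857  v^+=5.4327  a^+=-1.2894
step 4: x_pred=12.6974  r=-13.1974  x^+=9.2397  v^+=1.7086  a^+=-6.0912
step 5: x_pred=7.7684  r=-9.8484  x^+=5.1881  v^+=-6.3534  a^+=-9.6745
step 6: x_pred=-6.4877  r=8.2277  x^+=-4.3320  v^+=-14.8244  a^+=-6.6809

x_post = -4.3320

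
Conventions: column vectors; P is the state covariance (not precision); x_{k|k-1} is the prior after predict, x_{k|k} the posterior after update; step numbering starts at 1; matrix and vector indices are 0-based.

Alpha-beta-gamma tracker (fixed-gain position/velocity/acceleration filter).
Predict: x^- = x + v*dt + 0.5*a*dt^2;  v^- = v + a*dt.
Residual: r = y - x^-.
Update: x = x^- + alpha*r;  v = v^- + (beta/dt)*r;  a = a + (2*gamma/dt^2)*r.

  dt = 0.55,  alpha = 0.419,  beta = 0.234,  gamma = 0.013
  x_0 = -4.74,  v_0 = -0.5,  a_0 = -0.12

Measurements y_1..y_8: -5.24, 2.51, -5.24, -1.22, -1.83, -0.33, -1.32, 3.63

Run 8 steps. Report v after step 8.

step 1: x_pred=-5.0332  r=-0.2068  x^+=-5.1198  v^+=-0.6540  a^+=-0.1378
step 2: x_pred=-5.5004  r=8.0104  x^+=-2.1440  v^+=2.6783  a^+=0.5507
step 3: x_pred=-0.5877  r=-4.6523  x^+=-2.5370  v^+=1.0018  a^+=0.1508
step 4: x_pred=-1.9632  r=0.7432  x^+=-1.6518  v^+=1.4010  a^+=0.2147
step 5: x_pred=-0.8488  r=-0.9812  x^+=-1.2599  v^+=1.1016  a^+=0.1304
step 6: x_pred=-0.6343  r=0.3043  x^+=-0.5068  v^+=1.3028  a^+=0.1565
step 7: x_pred=0.2334  r=-1.5534  x^+=-0.4175  v^+=0.7280  a^+=0.0230
step 8: x_pred=-0.0136  r=3.6436  x^+=1.5131  v^+=2.2908  a^+=0.3362

v_post = 2.2908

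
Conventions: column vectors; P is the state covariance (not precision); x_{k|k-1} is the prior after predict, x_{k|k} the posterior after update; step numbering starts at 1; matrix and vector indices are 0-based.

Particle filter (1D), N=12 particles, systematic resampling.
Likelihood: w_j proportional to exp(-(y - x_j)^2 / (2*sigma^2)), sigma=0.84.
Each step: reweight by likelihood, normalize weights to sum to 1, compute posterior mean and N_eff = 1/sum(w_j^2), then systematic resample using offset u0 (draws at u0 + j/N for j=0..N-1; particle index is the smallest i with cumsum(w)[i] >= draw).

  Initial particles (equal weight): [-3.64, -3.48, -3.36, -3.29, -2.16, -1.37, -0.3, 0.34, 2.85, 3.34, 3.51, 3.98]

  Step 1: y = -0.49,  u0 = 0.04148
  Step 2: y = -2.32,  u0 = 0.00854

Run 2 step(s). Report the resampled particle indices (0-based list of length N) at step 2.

step 1: w=[0.0004, 0.0008, 0.0013, 0.0017, 0.0599, 0.2496, 0.4211, 0.2652, 0.0002, 0.0000, 0.0000, 0.0000]  mean=-0.5207  Neff=3.1894  idx=[4, 5, 5, 5, 6, 6, 6, 6, 6, 7, 7, 7]
step 2: w=[0.3431, 0.1843, 0.1843, 0.1843, 0.0194, 0.0194, 0.0194, 0.0194, 0.0194, 0.0023, 0.0023, 0.0023]  mean=-1.5254  Neff=4.5137  idx=[0, 0, 0, 0, 0, 1, 1, 2, 2, 3, 3, 5]

resampled_idx = [0, 0, 0, 0, 0, 1, 1, 2, 2, 3, 3, 5]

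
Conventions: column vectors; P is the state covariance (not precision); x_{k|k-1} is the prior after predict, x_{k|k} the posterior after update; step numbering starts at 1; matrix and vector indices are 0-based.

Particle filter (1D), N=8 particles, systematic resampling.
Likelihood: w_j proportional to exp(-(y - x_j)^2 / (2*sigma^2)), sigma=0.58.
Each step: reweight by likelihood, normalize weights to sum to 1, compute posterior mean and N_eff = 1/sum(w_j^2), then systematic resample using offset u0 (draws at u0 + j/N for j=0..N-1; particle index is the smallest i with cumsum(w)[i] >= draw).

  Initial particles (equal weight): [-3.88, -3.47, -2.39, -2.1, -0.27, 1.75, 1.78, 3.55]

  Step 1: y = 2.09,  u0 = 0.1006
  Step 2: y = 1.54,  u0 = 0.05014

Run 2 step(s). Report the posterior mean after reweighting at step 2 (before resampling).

step 1: w=[0.0000, 0.0000, 0.0000, 0.0000, 0.0001, 0.4808, 0.4950, 0.0240]  mean=1.8078  Neff=2.0973  idx=[5, 5, 5, 5, 6, 6, 6, 6]
step 2: w=[0.1263, 0.1263, 0.1263, 0.1263, 0.1237, 0.1237, 0.1237, 0.1237]  mean=1.7648  Neff=7.9992  idx=[0, 1, 2, 3, 4, 5, 6, 7]

post_mean = 1.7648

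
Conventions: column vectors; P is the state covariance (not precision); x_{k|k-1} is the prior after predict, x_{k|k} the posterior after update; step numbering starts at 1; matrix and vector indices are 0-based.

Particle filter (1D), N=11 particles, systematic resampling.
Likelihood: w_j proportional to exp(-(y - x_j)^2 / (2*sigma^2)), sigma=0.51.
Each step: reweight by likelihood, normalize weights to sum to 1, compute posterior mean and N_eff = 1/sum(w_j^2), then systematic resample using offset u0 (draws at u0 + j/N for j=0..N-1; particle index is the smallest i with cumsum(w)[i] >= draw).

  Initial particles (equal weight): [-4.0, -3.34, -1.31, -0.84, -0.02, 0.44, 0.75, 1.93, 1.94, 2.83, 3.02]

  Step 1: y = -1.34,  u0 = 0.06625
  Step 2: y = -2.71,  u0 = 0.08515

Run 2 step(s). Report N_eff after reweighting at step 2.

step 1: w=[0.0000, 0.0003, 0.6033, 0.3737, 0.0212, 0.0014, 0.0001, 0.0000, 0.0000, 0.0000, 0.0000]  mean=-1.1049  Neff=1.9839  idx=[2, 2, 2, 2, 2, 2, 3, 3, 3, 3, 3]
step 2: w=[0.1597, 0.1597, 0.1597, 0.1597, 0.1597, 0.1597, 0.0083, 0.0083, 0.0083, 0.0083, 0.0083]  mean=-1.2904  Neff=6.5176  idx=[0, 1, 1, 2, 2, 3, 3, 4, 5, 5, 10]

N_eff = 6.5176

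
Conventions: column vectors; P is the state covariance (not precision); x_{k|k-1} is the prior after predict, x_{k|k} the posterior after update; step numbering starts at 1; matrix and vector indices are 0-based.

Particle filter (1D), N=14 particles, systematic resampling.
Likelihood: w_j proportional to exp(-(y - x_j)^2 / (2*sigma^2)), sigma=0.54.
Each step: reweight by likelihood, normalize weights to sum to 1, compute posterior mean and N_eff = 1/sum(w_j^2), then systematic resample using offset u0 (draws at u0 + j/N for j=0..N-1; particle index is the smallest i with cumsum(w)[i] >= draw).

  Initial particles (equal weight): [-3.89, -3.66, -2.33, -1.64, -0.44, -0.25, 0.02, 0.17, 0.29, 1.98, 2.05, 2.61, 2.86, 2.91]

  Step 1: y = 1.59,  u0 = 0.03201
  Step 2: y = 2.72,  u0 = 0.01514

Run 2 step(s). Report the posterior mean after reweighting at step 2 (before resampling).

step 1: w=[0.0000, 0.0000, 0.0000, 0.0000, 0.0005, 0.0016, 0.0079, 0.0170, 0.0298, 0.4159, 0.3755, 0.0907, 0.0340, 0.0272]  mean=2.0173  Neff=3.0738  idx=[8, 9, 9, 9, 9, 9, 9, 10, 10, 10, 10, 10, 11, 12]
step 2: w=[0.0000, 0.0592, 0.0592, 0.0592, 0.0592, 0.0592, 0.0592, 0.0701, 0.0701, 0.0701, 0.0701, 0.0701, 0.1482, 0.1463]  mean=2.2267  Neff=11.2429  idx=[1, 2, 3, 4, 6, 7, 8, 9, 10, 11, 12, 12, 13, 13]

post_mean = 2.2267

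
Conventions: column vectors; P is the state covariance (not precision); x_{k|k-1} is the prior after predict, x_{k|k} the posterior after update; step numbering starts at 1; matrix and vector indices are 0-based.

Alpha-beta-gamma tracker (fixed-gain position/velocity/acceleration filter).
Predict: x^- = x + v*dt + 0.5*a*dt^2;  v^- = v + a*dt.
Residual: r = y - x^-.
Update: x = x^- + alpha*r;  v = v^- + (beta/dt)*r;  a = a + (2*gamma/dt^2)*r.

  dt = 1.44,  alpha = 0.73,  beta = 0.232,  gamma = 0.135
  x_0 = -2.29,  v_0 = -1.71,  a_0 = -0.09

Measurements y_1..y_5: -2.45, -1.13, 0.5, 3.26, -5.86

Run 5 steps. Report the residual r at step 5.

resid = -13.9041

step 1: x_pred=-4.8457  r=2.3957  x^+=-3.0968  v^+=-1.4536  a^+=0.2219
step 2: x_pred=-4.9600  r=3.8300  x^+=-2.1641  v^+=-0.5170  a^+=0.7206
step 3: x_pred=-2.1614  r=2.6614  x^+=-0.2186  v^+=0.9495  a^+=1.0672
step 4: x_pred=2.2552  r=1.0048  x^+=2.9887  v^+=2.6481  a^+=1.1980
step 5: x_pred=8.0441  r=-13.9041  x^+=-2.1059  v^+=2.1332  a^+=-0.6124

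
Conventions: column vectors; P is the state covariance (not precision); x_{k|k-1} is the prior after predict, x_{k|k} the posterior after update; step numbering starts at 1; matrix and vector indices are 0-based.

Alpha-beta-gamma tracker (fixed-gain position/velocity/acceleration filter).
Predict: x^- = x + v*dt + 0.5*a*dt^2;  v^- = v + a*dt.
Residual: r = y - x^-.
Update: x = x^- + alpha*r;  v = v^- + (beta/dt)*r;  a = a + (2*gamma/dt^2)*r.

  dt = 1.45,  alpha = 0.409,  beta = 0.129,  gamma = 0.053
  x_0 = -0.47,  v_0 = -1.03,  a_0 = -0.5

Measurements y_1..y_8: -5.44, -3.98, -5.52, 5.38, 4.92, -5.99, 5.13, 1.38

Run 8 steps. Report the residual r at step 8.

resid = -7.7301

step 1: x_pred=-2.4891  r=-2.9509  x^+=-3.6960  v^+=-2.0175  a^+=-0.6488
step 2: x_pred=-7.3035  r=3.3235  x^+=-5.9442  v^+=-2.6626  a^+=-0.4812
step 3: x_pred=-10.3108  r=4.7908  x^+=-8.3513  v^+=-2.9341  a^+=-0.2397
step 4: x_pred=-12.8578  r=18.2378  x^+=-5.3985  v^+=-1.6591  a^+=0.6798
step 5: x_pred=-7.0896  r=12.0096  x^+=-2.1777  v^+=0.3950  a^+=1.2853
step 6: x_pred=-0.2538  r=-5.7362  x^+=-2.5999  v^+=1.7483  a^+=0.9961
step 7: x_pred=0.9823  r=4.1477  x^+=2.6787  v^+=3.5617  a^+=1.2052
step 8: x_pred=9.1101  r=-7.7301  x^+=5.9485  v^+=4.6215  a^+=0.8155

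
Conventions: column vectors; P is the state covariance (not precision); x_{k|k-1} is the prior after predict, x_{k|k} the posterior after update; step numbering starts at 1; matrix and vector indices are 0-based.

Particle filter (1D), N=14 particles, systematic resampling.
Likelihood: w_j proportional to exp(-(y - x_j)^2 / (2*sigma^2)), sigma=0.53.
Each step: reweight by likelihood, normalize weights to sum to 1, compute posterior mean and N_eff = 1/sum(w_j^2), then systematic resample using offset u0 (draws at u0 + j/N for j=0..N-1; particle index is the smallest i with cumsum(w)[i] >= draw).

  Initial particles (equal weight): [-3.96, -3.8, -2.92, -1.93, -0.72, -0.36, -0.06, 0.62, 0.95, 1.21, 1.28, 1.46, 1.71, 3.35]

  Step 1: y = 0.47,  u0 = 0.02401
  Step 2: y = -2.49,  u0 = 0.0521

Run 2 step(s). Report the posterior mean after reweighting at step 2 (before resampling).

post_mean = -0.3356

step 1: w=[0.0000, 0.0000, 0.0000, 0.0000, 0.0228, 0.0831, 0.1717, 0.2720, 0.1878, 0.1068, 0.0880, 0.0495, 0.0183, 0.0000]  mean=0.6360  Neff=5.9490  idx=[5, 5, 6, 6, 7, 7, 7, 7, 8, 8, 9, 9, 10, 11]
step 2: w=[0.4596, 0.4596, 0.0403, 0.0403, 0.0000, 0.0000, 0.0000, 0.0000, 0.0000, 0.0000, 0.0000, 0.0000, 0.0000, 0.0000]  mean=-0.3356  Neff=2.3486  idx=[0, 0, 0, 0, 0, 0, 1, 1, 1, 1, 1, 1, 1, 3]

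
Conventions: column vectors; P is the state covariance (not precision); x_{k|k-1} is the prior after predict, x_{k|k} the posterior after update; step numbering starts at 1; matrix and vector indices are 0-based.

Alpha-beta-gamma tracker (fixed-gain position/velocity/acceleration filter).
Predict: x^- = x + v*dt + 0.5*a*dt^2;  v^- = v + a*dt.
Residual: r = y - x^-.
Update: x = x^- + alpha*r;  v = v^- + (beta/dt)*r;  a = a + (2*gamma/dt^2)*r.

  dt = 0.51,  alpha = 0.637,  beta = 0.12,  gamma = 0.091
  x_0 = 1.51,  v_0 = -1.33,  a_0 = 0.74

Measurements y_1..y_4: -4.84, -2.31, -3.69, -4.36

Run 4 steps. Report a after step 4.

step 1: x_pred=0.9279  r=-5.7679  x^+=-2.7462  v^+=-2.3098  a^+=-3.2960
step 2: x_pred=-4.3529  r=2.0429  x^+=-3.0516  v^+=-3.5100  a^+=-1.8665
step 3: x_pred=-5.0844  r=1.3944  x^+=-4.1962  v^+=-4.1339  a^+=-0.8908
step 4: x_pred=-6.4203  r=2.0603  x^+=-5.1079  v^+=-4.1034  a^+=0.5508

a_post = 0.5508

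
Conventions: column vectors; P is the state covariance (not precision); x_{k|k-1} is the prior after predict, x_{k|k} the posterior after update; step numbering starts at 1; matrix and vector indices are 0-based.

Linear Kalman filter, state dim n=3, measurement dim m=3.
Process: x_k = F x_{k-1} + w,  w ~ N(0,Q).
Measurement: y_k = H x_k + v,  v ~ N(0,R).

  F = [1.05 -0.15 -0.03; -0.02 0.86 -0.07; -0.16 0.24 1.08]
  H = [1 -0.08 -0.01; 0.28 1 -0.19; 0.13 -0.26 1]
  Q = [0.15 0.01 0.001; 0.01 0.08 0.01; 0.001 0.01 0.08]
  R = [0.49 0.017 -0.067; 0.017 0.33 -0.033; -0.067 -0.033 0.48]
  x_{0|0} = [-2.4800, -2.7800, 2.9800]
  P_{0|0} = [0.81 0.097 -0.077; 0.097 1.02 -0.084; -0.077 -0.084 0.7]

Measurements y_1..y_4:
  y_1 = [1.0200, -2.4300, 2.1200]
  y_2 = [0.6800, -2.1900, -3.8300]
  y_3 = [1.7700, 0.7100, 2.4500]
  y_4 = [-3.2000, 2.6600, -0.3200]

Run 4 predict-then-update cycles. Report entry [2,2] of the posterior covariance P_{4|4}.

P_post[2,2] = 0.2540

step 1: x^-=[-2.2764, -2.5498, 2.9480]  P^-=[1.0401 -0.0423 -0.2412; -0.0423 0.8447 0.0806; -0.2412 0.0806 0.9516]  S=[1.5474 0.2480 -0.1594; 0.2480 1.2619 -0.3750; -0.1594 -0.3750 1.4045]  K=[0.6615 0.1149 0.0381; -0.1774 0.7018 0.0643; -0.1125 0.0822 0.6495]  nu=[3.1219, 1.3173, -1.1950]  x^+=[-0.1056, -2.2560, 1.9291]  P^+=[0.3181 -0.0575 -0.0861; -0.0575 0.2606 0.0948; -0.0861 0.0948 0.3524]
step 2: x^-=[0.1696, -2.0731, 1.5588]  P^-=[0.5312 -0.0768 -0.2032; -0.0768 0.2649 0.1337; -0.2032 0.1337 0.5975]  S=[1.0396 0.1104 -0.1909; 0.1104 0.5859 -0.1120; -0.1909 -0.1120 0.9872]  K=[0.5079 0.0915 -0.0070; -0.1249 0.4105 0.0780; -0.1212 0.0609 0.5267]  nu=[0.3601, 0.1318, -5.9499]  x^+=[0.4065, -2.5281, -1.6109]  P^+=[0.2464 -0.0459 -0.0844; -0.0459 0.1587 0.0795; -0.0844 0.0795 0.2906]
step 3: x^-=[0.8544, -2.0695, -2.4115]  P^-=[0.4460 -0.0517 -0.1778; -0.0517 0.1907 0.1015; -0.1778 0.1015 0.5083]  S=[0.9492 0.1118 -0.1815; 0.1118 0.5254 -0.1047; -0.1815 -0.1047 0.9132]  K=[0.4615 0.1027 -0.0129; -0.0978 0.3331 0.0683; -0.1128 0.0351 0.4840]  nu=[0.7259, 2.0821, 4.2124]  x^+=[1.3488, -1.1594, -0.3813]  P^+=[0.2251 -0.0359 -0.0791; -0.0359 0.1287 0.0664; -0.0791 0.0664 0.2663]
step 4: x^-=[1.6016, -0.9974, -0.9059]  P^-=[0.4182 -0.0385 -0.1613; -0.0385 0.1696 0.0837; -0.1613 0.0837 0.4683]  S=[0.9188 0.1153 -0.1709; 0.1153 0.5131 -0.1064; -0.1709 -0.1064 0.8840]  K=[0.4444 0.1109 -0.0104; -0.0854 0.3101 0.0599; -0.1043 0.0213 0.4638]  nu=[-4.8904, 3.0368, 0.1184]  x^+=[-0.2362, 0.3690, -0.2762]  P^+=[0.2171 -0.0305 -0.0746; -0.0305 0.1187 0.0591; -0.0746 0.0591 0.2540]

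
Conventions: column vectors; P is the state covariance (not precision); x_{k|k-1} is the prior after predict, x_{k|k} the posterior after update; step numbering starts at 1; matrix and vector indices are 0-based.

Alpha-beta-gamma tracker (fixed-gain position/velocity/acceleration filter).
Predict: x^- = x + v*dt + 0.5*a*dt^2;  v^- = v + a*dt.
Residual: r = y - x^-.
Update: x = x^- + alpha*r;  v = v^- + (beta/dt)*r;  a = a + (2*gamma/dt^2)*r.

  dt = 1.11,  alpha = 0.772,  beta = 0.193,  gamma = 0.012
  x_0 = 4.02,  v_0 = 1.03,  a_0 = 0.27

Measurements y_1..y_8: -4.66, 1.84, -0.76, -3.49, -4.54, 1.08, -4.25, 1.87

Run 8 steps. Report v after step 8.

step 1: x_pred=5.3296  r=-9.9896  x^+=-2.3824  v^+=-0.4072  a^+=0.0754
step 2: x_pred=-2.7879  r=4.6279  x^+=0.7848  v^+=0.4811  a^+=0.1656
step 3: x_pred=1.4209  r=-2.1809  x^+=-0.2628  v^+=0.2857  a^+=0.1231
step 4: x_pred=0.1302  r=-3.6202  x^+=-2.6646  v^+=-0.2071  a^+=0.0526
step 5: x_pred=-2.8621  r=-1.6779  x^+=-4.1574  v^+=-0.4405  a^+=0.0199
step 6: x_pred=-4.6342  r=5.7142  x^+=-0.2228  v^+=0.5751  a^+=0.1312
step 7: x_pred=0.4963  r=-4.7463  x^+=-3.1678  v^+=-0.1046  a^+=0.0387
step 8: x_pred=-3.2600  r=5.1300  x^+=0.7004  v^+=0.8304  a^+=0.1387

v_post = 0.8304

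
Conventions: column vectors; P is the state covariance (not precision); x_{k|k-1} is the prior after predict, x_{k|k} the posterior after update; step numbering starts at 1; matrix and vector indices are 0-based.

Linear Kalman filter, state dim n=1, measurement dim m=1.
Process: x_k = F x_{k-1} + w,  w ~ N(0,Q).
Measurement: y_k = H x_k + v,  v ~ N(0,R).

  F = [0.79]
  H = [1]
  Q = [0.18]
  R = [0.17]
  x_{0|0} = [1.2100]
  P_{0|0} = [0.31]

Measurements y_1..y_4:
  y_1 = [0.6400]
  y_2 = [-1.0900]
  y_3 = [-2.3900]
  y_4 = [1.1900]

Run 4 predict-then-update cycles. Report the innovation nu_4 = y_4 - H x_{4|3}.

step 1: x^-=[0.9559]  P^-=[0.3735]  S=[0.5435]  K=[0.6872]  nu=[-0.3159]  x^+=[0.7388]  P^+=[0.1168]
step 2: x^-=[0.5837]  P^-=[0.2529]  S=[0.4229]  K=[0.5980]  nu=[-1.6737]  x^+=[-0.4172]  P^+=[0.1017]
step 3: x^-=[-0.3296]  P^-=[0.2434]  S=[0.4134]  K=[0.5888]  nu=[-2.0604]  x^+=[-1.5428]  P^+=[0.1001]
step 4: x^-=[-1.2188]  P^-=[0.2425]  S=[0.4125]  K=[0.5879]  nu=[2.4088]  x^+=[0.1972]  P^+=[0.0999]

innov = [2.4088]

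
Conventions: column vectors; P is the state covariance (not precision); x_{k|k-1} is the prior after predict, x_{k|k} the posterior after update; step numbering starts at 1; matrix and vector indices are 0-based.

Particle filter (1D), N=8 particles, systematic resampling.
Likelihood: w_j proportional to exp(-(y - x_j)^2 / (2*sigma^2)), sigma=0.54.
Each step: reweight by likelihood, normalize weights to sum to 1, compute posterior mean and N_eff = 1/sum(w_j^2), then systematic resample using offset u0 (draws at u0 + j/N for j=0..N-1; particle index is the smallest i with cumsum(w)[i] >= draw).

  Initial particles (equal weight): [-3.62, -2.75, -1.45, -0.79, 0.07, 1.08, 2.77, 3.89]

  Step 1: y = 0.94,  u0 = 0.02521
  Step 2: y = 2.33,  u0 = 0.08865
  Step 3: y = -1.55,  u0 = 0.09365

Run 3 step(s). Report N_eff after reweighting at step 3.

step 1: w=[0.0000, 0.0000, 0.0000, 0.0047, 0.2186, 0.7740, 0.0026, 0.0000]  mean=0.8546  Neff=1.5457  idx=[4, 4, 5, 5, 5, 5, 5, 5]
step 2: w=[0.0004, 0.0004, 0.1665, 0.1665, 0.1665, 0.1665, 0.1665, 0.1665]  mean=1.0792  Neff=6.0092  idx=[2, 3, 4, 4, 5, 6, 7, 7]
step 3: w=[0.1250, 0.1250, 0.1250, 0.1250, 0.1250, 0.1250, 0.1250, 0.1250]  mean=1.0800  Neff=8.0000  idx=[0, 1, 2, 3, 4, 5, 6, 7]

N_eff = 8.0000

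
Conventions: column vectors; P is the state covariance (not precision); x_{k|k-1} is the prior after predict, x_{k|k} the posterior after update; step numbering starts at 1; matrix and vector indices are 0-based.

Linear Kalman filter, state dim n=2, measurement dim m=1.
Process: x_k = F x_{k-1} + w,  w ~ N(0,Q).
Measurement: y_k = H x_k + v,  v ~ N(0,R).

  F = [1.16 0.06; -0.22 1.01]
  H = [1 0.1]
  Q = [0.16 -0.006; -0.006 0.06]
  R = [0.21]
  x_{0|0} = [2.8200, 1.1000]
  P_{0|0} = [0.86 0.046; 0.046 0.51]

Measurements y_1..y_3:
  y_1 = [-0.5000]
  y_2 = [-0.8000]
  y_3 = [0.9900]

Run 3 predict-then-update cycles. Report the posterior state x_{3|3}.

step 1: x^-=[3.3372, 0.4906]  P^-=[1.3255 -0.1413; -0.1413 0.6014]  S=[1.5132]  K=[0.8666; -0.0536]  nu=[-3.8863]  x^+=[-0.0306, 0.6990]  P^+=[0.1891 -0.0710; -0.0710 0.5971]
step 2: x^-=[0.0065, 0.7127]  P^-=[0.4067 -0.1003; -0.1003 0.7098]  S=[0.6037]  K=[0.6570; -0.0485]  nu=[-0.8777]  x^+=[-0.5702, 0.7553]  P^+=[0.1461 -0.0810; -0.0810 0.7084]
step 3: x^-=[-0.6161, 0.8883]  P^-=[0.3478 -0.0942; -0.0942 0.8257]  S=[0.5472]  K=[0.6184; -0.0213]  nu=[1.5173]  x^+=[0.3221, 0.8560]  P^+=[0.1386 -0.0870; -0.0870 0.8254]

x_post = [0.3221, 0.8560]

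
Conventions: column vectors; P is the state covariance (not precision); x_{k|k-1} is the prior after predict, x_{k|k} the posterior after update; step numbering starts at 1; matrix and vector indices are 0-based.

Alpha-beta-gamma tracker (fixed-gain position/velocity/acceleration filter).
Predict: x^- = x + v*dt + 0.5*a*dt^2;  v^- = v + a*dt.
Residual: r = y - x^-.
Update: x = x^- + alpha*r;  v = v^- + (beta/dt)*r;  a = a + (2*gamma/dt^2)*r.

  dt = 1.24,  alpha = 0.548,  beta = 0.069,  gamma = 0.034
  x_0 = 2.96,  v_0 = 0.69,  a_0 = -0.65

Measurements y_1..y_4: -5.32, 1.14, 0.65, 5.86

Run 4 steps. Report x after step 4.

x_post = 1.0539

step 1: x_pred=3.3159  r=-8.6359  x^+=-1.4166  v^+=-0.5965  a^+=-1.0319
step 2: x_pred=-2.9496  r=4.0896  x^+=-0.7085  v^+=-1.6486  a^+=-0.8511
step 3: x_pred=-3.4070  r=4.0570  x^+=-1.1838  v^+=-2.4781  a^+=-0.6716
step 4: x_pred=-4.7730  r=10.6330  x^+=1.0539  v^+=-2.7193  a^+=-0.2014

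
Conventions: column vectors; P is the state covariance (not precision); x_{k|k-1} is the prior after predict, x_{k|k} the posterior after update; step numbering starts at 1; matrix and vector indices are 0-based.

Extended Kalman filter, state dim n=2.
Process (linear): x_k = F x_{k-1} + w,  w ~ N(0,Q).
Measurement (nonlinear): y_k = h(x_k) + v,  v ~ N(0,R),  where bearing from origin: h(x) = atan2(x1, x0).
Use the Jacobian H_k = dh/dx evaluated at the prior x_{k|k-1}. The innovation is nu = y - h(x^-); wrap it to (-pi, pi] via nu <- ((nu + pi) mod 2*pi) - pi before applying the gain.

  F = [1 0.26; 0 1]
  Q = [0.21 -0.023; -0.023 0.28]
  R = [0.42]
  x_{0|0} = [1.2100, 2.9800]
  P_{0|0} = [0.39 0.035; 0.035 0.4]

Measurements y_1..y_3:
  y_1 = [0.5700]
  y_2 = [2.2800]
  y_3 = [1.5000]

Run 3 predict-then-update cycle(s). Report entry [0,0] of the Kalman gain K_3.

step 1: x^-=[1.9848, 2.9800]  P^-=[0.6452 0.1160; 0.1160 0.6800]  H_jac=[-0.2325 0.1548]  S=[0.4628]  K=[-0.2853; 0.1692]  nu=[-0.4132]  x^+=[2.1027, 2.9101]  P^+=[0.6076 0.1383; 0.1383 0.6667]
step 2: x^-=[2.8593, 2.9101]  P^-=[0.9346 0.2887; 0.2887 0.9467]  H_jac=[-0.1748 0.1718]  S=[0.4592]  K=[-0.2479; 0.2443]  nu=[1.4858]  x^+=[2.4910, 3.2730]  P^+=[0.9064 0.3165; 0.3165 0.9193]
step 3: x^-=[3.3420, 3.2730]  P^-=[1.3431 0.5325; 0.5325 1.1993]  H_jac=[-0.1496 0.1527]  S=[0.4537]  K=[-0.2635; 0.2282]  nu=[0.7250]  x^+=[3.1509, 3.4385]  P^+=[1.3116 0.5598; 0.5598 1.1757]

K[0,0] = -0.2635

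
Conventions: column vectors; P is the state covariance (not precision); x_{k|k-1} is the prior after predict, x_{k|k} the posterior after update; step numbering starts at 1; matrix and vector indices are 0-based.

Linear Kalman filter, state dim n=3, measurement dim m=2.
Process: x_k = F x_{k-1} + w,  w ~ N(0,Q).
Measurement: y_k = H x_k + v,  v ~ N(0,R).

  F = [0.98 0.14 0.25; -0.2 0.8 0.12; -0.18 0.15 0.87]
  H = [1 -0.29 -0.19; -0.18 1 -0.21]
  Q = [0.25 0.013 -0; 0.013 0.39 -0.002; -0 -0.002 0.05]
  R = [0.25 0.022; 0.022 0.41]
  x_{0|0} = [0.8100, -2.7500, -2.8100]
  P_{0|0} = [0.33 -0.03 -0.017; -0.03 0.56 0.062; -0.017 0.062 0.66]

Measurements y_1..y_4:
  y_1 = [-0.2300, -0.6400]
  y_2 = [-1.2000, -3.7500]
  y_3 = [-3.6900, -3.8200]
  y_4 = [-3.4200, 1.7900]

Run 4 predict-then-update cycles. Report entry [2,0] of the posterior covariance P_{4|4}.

P_post[2,0] = 0.1288

step 1: x^-=[-0.2937, -2.6992, -3.0030]  P^-=[0.6069 0.0205 0.0896; 0.0205 0.7934 0.1988; 0.0896 0.1988 0.5960]  S=[0.9212 -0.3135; -0.3135 1.1653]  K=[0.6632 0.0861; -0.0552 0.6270; -0.0787 0.0282]  nu=[-1.2896, 1.3757]  x^+=[-1.0306, -1.7654, -2.8628]  P^+=[0.2289 0.1202 0.1386; 0.1202 0.3107 0.1582; 0.1386 0.1582 0.5880]
step 2: x^-=[-1.9729, -1.5497, -2.5699]  P^-=[0.6246 0.1551 0.2458; 0.1551 0.5918 0.1699; 0.2458 0.1699 0.5008]  S=[0.7778 -0.1440; -0.1440 0.9355]  K=[0.7034 0.0987; 0.0430 0.5712; 0.1383 0.0432]  nu=[-0.1648, -3.0951]  x^+=[-2.3944, -3.3248, -2.7263]  P^+=[0.2506 0.1373 0.1725; 0.1373 0.2922 0.1538; 0.1725 0.1538 0.4859]
step 3: x^-=[-3.4935, -2.5081, -2.4396]  P^-=[0.6597 0.1600 0.2481; 0.1600 0.5713 0.1450; 0.2481 0.1450 0.4112]  S=[0.8015 -0.1401; -0.1401 0.9211]  K=[0.7235 0.0982; 0.0572 0.5646; 0.1667 0.0406]  nu=[-1.3873, -2.4530]  x^+=[-4.7382, -3.9725, -2.7704]  P^+=[0.2511 0.1338 0.1542; 0.1338 0.2841 0.1298; 0.1542 0.1298 0.3893]
step 4: x^-=[-5.8922, -2.5628, -2.1532]  P^-=[0.6424 0.1470 0.2078; 0.1470 0.5622 0.1210; 0.2078 0.1210 0.3376]  S=[0.8010 -0.1407; -0.1407 0.9199]  K=[0.7164 0.0962; 0.0500 0.5624; 0.1418 0.0355]  nu=[1.3199, 2.8400]  x^+=[-4.6734, -0.8994, -1.8651]  P^+=[0.2422 0.1259 0.1288; 0.1259 0.2771 0.1084; 0.1288 0.1084 0.3217]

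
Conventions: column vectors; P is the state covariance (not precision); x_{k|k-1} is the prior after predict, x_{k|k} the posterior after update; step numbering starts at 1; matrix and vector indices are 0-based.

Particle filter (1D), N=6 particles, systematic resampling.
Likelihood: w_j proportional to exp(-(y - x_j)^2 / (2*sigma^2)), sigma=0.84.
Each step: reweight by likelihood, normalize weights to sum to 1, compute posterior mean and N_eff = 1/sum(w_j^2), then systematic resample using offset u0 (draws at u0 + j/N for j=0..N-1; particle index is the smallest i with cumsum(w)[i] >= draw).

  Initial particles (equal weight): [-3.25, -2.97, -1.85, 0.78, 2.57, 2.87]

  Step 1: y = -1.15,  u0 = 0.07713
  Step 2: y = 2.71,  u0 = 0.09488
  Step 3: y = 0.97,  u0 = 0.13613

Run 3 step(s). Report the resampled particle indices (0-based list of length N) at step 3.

resampled_idx = [0, 1, 2, 3, 4, 5]

step 1: w=[0.0479, 0.1042, 0.7700, 0.0778, 0.0001, 0.0000]  mean=-1.8288  Neff=1.6336  idx=[1, 2, 2, 2, 2, 2]
step 2: w=[0.0001, 0.2000, 0.2000, 0.2000, 0.2000, 0.2000]  mean=-1.8501  Neff=5.0006  idx=[1, 2, 3, 3, 4, 5]
step 3: w=[0.1667, 0.1667, 0.1667, 0.1667, 0.1667, 0.1667]  mean=-1.8500  Neff=6.0000  idx=[0, 1, 2, 3, 4, 5]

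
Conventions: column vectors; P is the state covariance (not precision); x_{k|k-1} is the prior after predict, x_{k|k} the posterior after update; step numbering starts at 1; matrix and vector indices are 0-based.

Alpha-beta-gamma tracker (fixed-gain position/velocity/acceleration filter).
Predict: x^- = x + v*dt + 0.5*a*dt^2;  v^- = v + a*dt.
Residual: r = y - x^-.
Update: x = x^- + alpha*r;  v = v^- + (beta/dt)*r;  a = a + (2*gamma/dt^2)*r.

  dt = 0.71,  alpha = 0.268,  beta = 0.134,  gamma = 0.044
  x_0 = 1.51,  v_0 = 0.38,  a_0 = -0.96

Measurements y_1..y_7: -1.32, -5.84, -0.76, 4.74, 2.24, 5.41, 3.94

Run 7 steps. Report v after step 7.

step 1: x_pred=1.5378  r=-2.8578  x^+=0.7719  v^+=-0.8410  a^+=-1.4589
step 2: x_pred=-0.1929  r=-5.6471  x^+=-1.7063  v^+=-2.9426  a^+=-2.4447
step 3: x_pred=-4.4117  r=3.6517  x^+=-3.4331  v^+=-3.9891  a^+=-1.8072
step 4: x_pred=-6.7208  r=11.4608  x^+=-3.6493  v^+=-3.1092  a^+=0.1935
step 5: x_pred=-5.8081  r=8.0481  x^+=-3.6512  v^+=-1.4529  a^+=1.5984
step 6: x_pred=-4.2799  r=9.6899  x^+=-1.6830  v^+=1.5108  a^+=3.2900
step 7: x_pred=0.2189  r=3.7211  x^+=1.2161  v^+=4.5489  a^+=3.9396

v_post = 4.5489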